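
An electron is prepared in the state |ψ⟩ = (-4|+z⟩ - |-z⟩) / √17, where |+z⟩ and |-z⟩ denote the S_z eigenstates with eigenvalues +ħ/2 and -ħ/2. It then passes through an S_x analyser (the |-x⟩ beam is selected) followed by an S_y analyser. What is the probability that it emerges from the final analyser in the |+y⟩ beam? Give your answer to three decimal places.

First analyser (S_x): P(|-x⟩) = |⟨-x|ψ⟩|² = 9/34.
After stage 1 the state is |-x⟩; P(|+y⟩) = |⟨+y|-x⟩|² = 1/2.
Joint probability = 9/34 × 1/2 = 0.132.

0.132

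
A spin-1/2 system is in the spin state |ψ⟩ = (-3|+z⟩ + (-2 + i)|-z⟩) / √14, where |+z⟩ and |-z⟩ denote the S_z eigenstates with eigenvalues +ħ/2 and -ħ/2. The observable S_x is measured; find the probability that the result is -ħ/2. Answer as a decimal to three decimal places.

0.071

|-x⟩ = (|+z⟩ - |-z⟩)/√2, so ⟨-x|ψ⟩ = (-1 - i) / (√2·√14).
P = |-1 - i|² / 28 = 2/28.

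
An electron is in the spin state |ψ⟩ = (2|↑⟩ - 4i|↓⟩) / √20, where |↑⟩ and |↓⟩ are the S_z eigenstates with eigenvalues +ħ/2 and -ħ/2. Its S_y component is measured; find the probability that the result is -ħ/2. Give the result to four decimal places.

|-y⟩ = (|↑⟩ - i|↓⟩)/√2, so ⟨-y|ψ⟩ = (6) / (√2·√20).
P = |6|² / 40 = 36/40.

0.9000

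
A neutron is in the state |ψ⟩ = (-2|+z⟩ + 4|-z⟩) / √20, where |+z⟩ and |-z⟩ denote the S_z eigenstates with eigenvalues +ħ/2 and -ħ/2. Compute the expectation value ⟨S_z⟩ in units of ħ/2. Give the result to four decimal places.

-0.6000

⟨σ_z⟩ = |a|² - |b|² divided by |a|²+|b|², with a, b the |+z⟩, |-z⟩ amplitudes.
= (4 - 16)/20 = -12/20.
⟨S_z⟩ = (ħ/2)·⟨σ_z⟩.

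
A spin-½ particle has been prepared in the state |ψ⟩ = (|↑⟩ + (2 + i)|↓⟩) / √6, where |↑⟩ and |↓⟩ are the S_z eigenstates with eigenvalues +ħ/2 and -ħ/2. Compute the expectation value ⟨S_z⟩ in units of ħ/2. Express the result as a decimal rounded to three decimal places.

⟨σ_z⟩ = |a|² - |b|² divided by |a|²+|b|², with a, b the |↑⟩, |↓⟩ amplitudes.
= (1 - 5)/6 = -4/6.
⟨S_z⟩ = (ħ/2)·⟨σ_z⟩.

-0.667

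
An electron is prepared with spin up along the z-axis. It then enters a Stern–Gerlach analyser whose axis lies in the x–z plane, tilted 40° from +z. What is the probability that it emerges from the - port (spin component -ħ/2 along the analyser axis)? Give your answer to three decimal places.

For spin-½, the probability of finding spin-up along an axis at angle θ to the initial spin direction is cos²(θ/2); spin-down is sin²(θ/2).
θ = 40°, so P = sin²(20°) ≈ 0.117.

0.117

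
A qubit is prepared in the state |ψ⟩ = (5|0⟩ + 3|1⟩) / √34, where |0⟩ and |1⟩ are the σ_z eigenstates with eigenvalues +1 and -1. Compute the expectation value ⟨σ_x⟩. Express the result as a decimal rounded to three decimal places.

0.882

⟨σ_x⟩ = 2 Re(a* b)/(|a|²+|b|²) with a = 5, b = 3.
a* b = 15, so ⟨σ_x⟩ = 30/34.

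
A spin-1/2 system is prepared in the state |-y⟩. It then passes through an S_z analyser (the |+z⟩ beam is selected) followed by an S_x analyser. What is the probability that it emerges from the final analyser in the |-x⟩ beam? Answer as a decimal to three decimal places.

0.250

First analyser (S_z): from |-y⟩, P(|+z⟩) = 1/2.
After stage 1 the state is |+z⟩; P(|-x⟩) = |⟨-x|+z⟩|² = 1/2.
Joint probability = 1/2 × 1/2 = 0.250.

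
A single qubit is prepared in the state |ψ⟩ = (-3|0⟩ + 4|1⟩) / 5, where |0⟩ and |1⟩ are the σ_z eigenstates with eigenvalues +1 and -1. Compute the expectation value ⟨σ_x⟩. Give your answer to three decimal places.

-0.960

⟨σ_x⟩ = 2 Re(a* b)/(|a|²+|b|²) with a = -3, b = 4.
a* b = -12, so ⟨σ_x⟩ = -24/25.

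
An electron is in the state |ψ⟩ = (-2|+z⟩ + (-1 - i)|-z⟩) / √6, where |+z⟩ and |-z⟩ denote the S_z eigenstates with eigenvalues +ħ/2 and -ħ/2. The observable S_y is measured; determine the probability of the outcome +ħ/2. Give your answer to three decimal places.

|+y⟩ = (|+z⟩ + i|-z⟩)/√2, so ⟨+y|ψ⟩ = (-3 + i) / (√2·√6).
P = |-3 + i|² / 12 = 10/12.

0.833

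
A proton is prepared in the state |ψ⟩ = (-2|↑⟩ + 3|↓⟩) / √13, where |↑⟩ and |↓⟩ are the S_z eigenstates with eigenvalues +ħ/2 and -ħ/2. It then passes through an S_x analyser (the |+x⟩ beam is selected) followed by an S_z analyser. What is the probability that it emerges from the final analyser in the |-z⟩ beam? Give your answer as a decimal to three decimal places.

0.019

First analyser (S_x): P(|+x⟩) = |⟨+x|ψ⟩|² = 1/26.
After stage 1 the state is |+x⟩; P(|-z⟩) = |⟨-z|+x⟩|² = 1/2.
Joint probability = 1/26 × 1/2 = 0.019.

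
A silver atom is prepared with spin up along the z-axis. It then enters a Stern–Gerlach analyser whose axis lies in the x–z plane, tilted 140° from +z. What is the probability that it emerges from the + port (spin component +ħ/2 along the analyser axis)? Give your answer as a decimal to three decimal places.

0.117

For spin-½, the probability of finding spin-up along an axis at angle θ to the initial spin direction is cos²(θ/2); spin-down is sin²(θ/2).
θ = 140°, so P = cos²(70°) ≈ 0.117.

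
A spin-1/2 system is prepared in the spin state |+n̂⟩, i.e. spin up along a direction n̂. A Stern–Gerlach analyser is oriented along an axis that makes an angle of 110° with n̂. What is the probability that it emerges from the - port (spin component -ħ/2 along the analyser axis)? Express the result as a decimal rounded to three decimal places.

For spin-½, the probability of finding spin-up along an axis at angle θ to the initial spin direction is cos²(θ/2); spin-down is sin²(θ/2).
θ = 110°, so P = sin²(55°) ≈ 0.671.

0.671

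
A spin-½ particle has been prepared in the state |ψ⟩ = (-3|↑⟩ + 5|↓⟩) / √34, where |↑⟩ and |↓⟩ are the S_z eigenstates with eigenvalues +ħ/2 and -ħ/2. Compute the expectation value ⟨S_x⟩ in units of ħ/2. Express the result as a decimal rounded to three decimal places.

-0.882

⟨σ_x⟩ = 2 Re(a* b)/(|a|²+|b|²) with a = -3, b = 5.
a* b = -15, so ⟨σ_x⟩ = -30/34.
⟨S_x⟩ = (ħ/2)·⟨σ_x⟩.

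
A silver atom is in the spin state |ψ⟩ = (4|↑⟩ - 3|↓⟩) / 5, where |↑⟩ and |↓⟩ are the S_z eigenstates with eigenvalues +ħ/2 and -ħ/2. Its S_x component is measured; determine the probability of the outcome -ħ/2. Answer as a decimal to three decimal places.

|-x⟩ = (|↑⟩ - |↓⟩)/√2, so ⟨-x|ψ⟩ = (7) / (√2·5).
P = |7|² / 50 = 49/50.

0.980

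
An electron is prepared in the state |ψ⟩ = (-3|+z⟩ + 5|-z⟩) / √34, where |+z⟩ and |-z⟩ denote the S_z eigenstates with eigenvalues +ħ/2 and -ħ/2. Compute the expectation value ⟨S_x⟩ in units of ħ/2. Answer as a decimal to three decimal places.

⟨σ_x⟩ = 2 Re(a* b)/(|a|²+|b|²) with a = -3, b = 5.
a* b = -15, so ⟨σ_x⟩ = -30/34.
⟨S_x⟩ = (ħ/2)·⟨σ_x⟩.

-0.882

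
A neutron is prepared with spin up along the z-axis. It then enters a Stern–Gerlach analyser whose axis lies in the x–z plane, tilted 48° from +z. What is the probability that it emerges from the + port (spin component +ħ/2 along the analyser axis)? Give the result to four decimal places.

For spin-½, the probability of finding spin-up along an axis at angle θ to the initial spin direction is cos²(θ/2); spin-down is sin²(θ/2).
θ = 48°, so P = cos²(24°) ≈ 0.8346.

0.8346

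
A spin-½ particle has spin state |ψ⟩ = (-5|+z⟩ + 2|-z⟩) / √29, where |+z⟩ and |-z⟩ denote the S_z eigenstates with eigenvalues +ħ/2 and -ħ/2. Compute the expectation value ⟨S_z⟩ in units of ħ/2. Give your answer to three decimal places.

0.724

⟨σ_z⟩ = |a|² - |b|² divided by |a|²+|b|², with a, b the |+z⟩, |-z⟩ amplitudes.
= (25 - 4)/29 = 21/29.
⟨S_z⟩ = (ħ/2)·⟨σ_z⟩.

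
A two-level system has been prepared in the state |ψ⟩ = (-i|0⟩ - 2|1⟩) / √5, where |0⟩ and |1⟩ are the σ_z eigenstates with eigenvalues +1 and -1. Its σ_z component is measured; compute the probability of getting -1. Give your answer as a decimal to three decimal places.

0.800

The -1 outcome corresponds to |1⟩. Its amplitude in |ψ⟩ is -2/√5.
P = |-2|² / 5 = 4/5.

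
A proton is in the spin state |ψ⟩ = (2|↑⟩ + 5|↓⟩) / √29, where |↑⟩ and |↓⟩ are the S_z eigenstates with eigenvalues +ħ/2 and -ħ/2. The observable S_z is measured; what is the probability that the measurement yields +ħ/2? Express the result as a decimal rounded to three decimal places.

The +ħ/2 outcome corresponds to |↑⟩. Its amplitude in |ψ⟩ is 2/√29.
P = |2|² / 29 = 4/29.

0.138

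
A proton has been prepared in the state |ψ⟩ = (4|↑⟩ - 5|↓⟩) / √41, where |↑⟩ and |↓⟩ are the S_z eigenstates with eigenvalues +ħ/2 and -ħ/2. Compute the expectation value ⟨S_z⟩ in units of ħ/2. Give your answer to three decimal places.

⟨σ_z⟩ = |a|² - |b|² divided by |a|²+|b|², with a, b the |↑⟩, |↓⟩ amplitudes.
= (16 - 25)/41 = -9/41.
⟨S_z⟩ = (ħ/2)·⟨σ_z⟩.

-0.220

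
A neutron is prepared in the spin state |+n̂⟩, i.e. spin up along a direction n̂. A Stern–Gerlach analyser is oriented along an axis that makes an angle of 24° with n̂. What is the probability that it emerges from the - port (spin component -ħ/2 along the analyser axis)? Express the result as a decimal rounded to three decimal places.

0.043

For spin-½, the probability of finding spin-up along an axis at angle θ to the initial spin direction is cos²(θ/2); spin-down is sin²(θ/2).
θ = 24°, so P = sin²(12°) ≈ 0.043.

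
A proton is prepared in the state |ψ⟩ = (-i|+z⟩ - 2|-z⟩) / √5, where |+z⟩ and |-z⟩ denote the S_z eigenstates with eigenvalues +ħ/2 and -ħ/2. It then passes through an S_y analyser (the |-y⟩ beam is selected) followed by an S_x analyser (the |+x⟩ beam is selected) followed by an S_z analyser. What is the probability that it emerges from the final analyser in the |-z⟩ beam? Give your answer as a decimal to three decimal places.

0.225

First analyser (S_y): P(|-y⟩) = |⟨-y|ψ⟩|² = 9/10.
After stage 1 the state is |-y⟩; P(|+x⟩) = |⟨+x|-y⟩|² = 1/2.
After stage 2 the state is |+x⟩; P(|-z⟩) = |⟨-z|+x⟩|² = 1/2.
Joint probability = 9/10 × 1/2 × 1/2 = 0.225.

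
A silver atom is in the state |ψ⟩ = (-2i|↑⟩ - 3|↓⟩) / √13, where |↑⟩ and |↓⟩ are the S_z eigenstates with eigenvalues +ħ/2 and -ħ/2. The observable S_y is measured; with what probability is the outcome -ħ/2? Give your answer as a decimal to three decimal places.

0.962

|-y⟩ = (|↑⟩ - i|↓⟩)/√2, so ⟨-y|ψ⟩ = (-5i) / (√2·√13).
P = |-5i|² / 26 = 25/26.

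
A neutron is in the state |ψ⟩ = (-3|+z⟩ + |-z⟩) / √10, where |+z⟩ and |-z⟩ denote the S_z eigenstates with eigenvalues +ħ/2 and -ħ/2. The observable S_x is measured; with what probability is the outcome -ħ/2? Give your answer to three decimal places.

0.800

|-x⟩ = (|+z⟩ - |-z⟩)/√2, so ⟨-x|ψ⟩ = (-4) / (√2·√10).
P = |-4|² / 20 = 16/20.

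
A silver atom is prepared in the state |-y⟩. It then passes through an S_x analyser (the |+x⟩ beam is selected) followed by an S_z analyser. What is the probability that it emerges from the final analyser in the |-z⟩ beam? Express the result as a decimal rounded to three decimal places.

First analyser (S_x): from |-y⟩, P(|+x⟩) = 1/2.
After stage 1 the state is |+x⟩; P(|-z⟩) = |⟨-z|+x⟩|² = 1/2.
Joint probability = 1/2 × 1/2 = 0.250.

0.250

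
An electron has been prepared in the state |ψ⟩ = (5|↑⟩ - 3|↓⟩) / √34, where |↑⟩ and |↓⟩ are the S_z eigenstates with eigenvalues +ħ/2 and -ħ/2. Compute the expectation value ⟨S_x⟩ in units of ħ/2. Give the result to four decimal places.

⟨σ_x⟩ = 2 Re(a* b)/(|a|²+|b|²) with a = 5, b = -3.
a* b = -15, so ⟨σ_x⟩ = -30/34.
⟨S_x⟩ = (ħ/2)·⟨σ_x⟩.

-0.8824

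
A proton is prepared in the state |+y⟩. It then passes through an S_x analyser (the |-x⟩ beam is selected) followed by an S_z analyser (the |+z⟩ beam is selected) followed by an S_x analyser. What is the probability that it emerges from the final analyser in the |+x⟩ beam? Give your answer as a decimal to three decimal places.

First analyser (S_x): from |+y⟩, P(|-x⟩) = 1/2.
After stage 1 the state is |-x⟩; P(|+z⟩) = |⟨+z|-x⟩|² = 1/2.
After stage 2 the state is |+z⟩; P(|+x⟩) = |⟨+x|+z⟩|² = 1/2.
Joint probability = 1/2 × 1/2 × 1/2 = 0.125.

0.125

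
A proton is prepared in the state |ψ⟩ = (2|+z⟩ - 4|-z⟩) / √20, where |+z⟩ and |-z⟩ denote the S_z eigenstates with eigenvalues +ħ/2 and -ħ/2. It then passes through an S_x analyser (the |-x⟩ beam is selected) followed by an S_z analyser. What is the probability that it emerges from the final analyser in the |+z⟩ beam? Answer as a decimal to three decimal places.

First analyser (S_x): P(|-x⟩) = |⟨-x|ψ⟩|² = 36/40.
After stage 1 the state is |-x⟩; P(|+z⟩) = |⟨+z|-x⟩|² = 1/2.
Joint probability = 36/40 × 1/2 = 0.450.

0.450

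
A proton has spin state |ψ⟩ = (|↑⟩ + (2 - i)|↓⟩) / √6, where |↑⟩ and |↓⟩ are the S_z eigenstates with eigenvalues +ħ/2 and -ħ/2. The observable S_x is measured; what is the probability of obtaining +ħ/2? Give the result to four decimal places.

0.8333

|+x⟩ = (|↑⟩ + |↓⟩)/√2, so ⟨+x|ψ⟩ = (3 - i) / (√2·√6).
P = |3 - i|² / 12 = 10/12.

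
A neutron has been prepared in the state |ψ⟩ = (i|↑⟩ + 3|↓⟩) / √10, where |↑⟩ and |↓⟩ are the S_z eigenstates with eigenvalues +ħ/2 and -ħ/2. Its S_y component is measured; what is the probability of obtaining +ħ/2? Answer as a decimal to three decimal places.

0.200

|+y⟩ = (|↑⟩ + i|↓⟩)/√2, so ⟨+y|ψ⟩ = (-2i) / (√2·√10).
P = |-2i|² / 20 = 4/20.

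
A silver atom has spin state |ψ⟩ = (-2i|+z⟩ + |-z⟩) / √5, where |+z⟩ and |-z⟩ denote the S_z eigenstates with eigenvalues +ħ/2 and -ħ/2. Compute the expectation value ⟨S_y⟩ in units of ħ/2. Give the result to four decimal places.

⟨σ_y⟩ = 2 Im(a* b)/(|a|²+|b|²) with a = -2i, b = 1.
a* b = 2i, so ⟨σ_y⟩ = 4/5.
⟨S_y⟩ = (ħ/2)·⟨σ_y⟩.

0.8000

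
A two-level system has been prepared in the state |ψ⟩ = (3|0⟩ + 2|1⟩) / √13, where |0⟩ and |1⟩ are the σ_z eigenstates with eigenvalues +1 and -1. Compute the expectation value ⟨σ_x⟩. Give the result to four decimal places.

0.9231

⟨σ_x⟩ = 2 Re(a* b)/(|a|²+|b|²) with a = 3, b = 2.
a* b = 6, so ⟨σ_x⟩ = 12/13.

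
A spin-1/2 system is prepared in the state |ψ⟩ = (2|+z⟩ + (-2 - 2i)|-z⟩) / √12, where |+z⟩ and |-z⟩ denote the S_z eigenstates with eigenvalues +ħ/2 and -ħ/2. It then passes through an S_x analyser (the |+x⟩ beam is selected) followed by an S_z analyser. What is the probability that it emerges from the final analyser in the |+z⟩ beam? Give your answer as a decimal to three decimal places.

First analyser (S_x): P(|+x⟩) = |⟨+x|ψ⟩|² = 4/24.
After stage 1 the state is |+x⟩; P(|+z⟩) = |⟨+z|+x⟩|² = 1/2.
Joint probability = 4/24 × 1/2 = 0.083.

0.083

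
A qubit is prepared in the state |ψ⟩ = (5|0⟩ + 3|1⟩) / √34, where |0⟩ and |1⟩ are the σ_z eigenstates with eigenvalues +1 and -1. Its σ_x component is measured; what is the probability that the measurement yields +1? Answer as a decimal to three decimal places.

0.941

|+x⟩ = (|0⟩ + |1⟩)/√2, so ⟨+x|ψ⟩ = (8) / (√2·√34).
P = |8|² / 68 = 64/68.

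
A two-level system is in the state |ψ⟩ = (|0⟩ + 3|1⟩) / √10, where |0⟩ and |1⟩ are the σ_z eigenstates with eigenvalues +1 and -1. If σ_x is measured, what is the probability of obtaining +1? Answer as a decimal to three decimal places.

|+x⟩ = (|0⟩ + |1⟩)/√2, so ⟨+x|ψ⟩ = (4) / (√2·√10).
P = |4|² / 20 = 16/20.

0.800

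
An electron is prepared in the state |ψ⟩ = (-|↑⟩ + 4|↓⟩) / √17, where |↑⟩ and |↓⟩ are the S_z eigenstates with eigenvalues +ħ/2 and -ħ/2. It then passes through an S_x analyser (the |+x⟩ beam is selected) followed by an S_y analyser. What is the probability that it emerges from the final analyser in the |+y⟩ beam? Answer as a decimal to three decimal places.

First analyser (S_x): P(|+x⟩) = |⟨+x|ψ⟩|² = 9/34.
After stage 1 the state is |+x⟩; P(|+y⟩) = |⟨+y|+x⟩|² = 1/2.
Joint probability = 9/34 × 1/2 = 0.132.

0.132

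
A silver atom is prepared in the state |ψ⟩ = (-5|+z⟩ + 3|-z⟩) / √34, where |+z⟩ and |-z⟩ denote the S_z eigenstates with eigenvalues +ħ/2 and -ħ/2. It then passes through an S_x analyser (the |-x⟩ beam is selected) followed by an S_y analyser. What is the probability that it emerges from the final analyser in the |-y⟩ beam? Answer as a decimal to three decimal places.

First analyser (S_x): P(|-x⟩) = |⟨-x|ψ⟩|² = 64/68.
After stage 1 the state is |-x⟩; P(|-y⟩) = |⟨-y|-x⟩|² = 1/2.
Joint probability = 64/68 × 1/2 = 0.471.

0.471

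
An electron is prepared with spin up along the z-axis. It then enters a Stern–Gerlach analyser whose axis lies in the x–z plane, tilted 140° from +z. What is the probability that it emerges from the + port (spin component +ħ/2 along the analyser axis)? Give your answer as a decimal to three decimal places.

0.117

For spin-½, the probability of finding spin-up along an axis at angle θ to the initial spin direction is cos²(θ/2); spin-down is sin²(θ/2).
θ = 140°, so P = cos²(70°) ≈ 0.117.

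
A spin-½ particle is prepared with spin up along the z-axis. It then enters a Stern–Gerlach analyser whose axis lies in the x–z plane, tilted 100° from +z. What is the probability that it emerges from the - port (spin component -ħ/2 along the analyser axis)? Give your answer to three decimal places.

0.587

For spin-½, the probability of finding spin-up along an axis at angle θ to the initial spin direction is cos²(θ/2); spin-down is sin²(θ/2).
θ = 100°, so P = sin²(50°) ≈ 0.587.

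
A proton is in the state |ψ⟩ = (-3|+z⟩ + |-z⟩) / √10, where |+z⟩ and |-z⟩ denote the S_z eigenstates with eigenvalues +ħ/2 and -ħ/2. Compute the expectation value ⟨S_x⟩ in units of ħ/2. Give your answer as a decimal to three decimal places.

⟨σ_x⟩ = 2 Re(a* b)/(|a|²+|b|²) with a = -3, b = 1.
a* b = -3, so ⟨σ_x⟩ = -6/10.
⟨S_x⟩ = (ħ/2)·⟨σ_x⟩.

-0.600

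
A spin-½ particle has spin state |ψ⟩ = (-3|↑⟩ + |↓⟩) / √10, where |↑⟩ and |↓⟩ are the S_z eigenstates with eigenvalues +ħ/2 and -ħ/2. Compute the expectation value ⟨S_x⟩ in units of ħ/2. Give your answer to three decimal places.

⟨σ_x⟩ = 2 Re(a* b)/(|a|²+|b|²) with a = -3, b = 1.
a* b = -3, so ⟨σ_x⟩ = -6/10.
⟨S_x⟩ = (ħ/2)·⟨σ_x⟩.

-0.600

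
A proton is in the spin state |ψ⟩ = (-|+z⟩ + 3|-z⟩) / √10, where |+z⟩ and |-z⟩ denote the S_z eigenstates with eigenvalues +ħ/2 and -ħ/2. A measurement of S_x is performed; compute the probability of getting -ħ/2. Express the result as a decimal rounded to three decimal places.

0.800

|-x⟩ = (|+z⟩ - |-z⟩)/√2, so ⟨-x|ψ⟩ = (-4) / (√2·√10).
P = |-4|² / 20 = 16/20.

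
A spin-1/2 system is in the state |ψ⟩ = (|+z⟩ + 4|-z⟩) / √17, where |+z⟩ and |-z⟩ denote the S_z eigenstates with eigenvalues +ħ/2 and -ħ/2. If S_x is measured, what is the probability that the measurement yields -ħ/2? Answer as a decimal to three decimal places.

0.265

|-x⟩ = (|+z⟩ - |-z⟩)/√2, so ⟨-x|ψ⟩ = (-3) / (√2·√17).
P = |-3|² / 34 = 9/34.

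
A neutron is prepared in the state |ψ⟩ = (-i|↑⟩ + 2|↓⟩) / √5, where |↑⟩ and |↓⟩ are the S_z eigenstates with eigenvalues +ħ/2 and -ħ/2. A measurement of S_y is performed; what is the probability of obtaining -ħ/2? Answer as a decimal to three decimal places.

|-y⟩ = (|↑⟩ - i|↓⟩)/√2, so ⟨-y|ψ⟩ = (i) / (√2·√5).
P = |i|² / 10 = 1/10.

0.100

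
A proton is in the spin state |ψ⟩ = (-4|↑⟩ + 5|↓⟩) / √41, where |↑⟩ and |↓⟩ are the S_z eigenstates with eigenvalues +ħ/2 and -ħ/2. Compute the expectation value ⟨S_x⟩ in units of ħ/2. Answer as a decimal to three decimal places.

⟨σ_x⟩ = 2 Re(a* b)/(|a|²+|b|²) with a = -4, b = 5.
a* b = -20, so ⟨σ_x⟩ = -40/41.
⟨S_x⟩ = (ħ/2)·⟨σ_x⟩.

-0.976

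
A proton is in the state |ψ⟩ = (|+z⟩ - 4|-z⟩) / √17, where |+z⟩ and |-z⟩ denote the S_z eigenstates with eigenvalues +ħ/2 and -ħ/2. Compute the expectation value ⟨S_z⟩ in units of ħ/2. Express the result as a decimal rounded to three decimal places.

⟨σ_z⟩ = |a|² - |b|² divided by |a|²+|b|², with a, b the |+z⟩, |-z⟩ amplitudes.
= (1 - 16)/17 = -15/17.
⟨S_z⟩ = (ħ/2)·⟨σ_z⟩.

-0.882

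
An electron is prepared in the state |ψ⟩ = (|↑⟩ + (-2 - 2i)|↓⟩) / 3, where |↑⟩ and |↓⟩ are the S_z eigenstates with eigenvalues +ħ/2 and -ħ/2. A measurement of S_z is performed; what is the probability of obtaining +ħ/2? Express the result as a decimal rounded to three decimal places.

0.111

The +ħ/2 outcome corresponds to |↑⟩. Its amplitude in |ψ⟩ is 1/3.
P = |1|² / 9 = 1/9.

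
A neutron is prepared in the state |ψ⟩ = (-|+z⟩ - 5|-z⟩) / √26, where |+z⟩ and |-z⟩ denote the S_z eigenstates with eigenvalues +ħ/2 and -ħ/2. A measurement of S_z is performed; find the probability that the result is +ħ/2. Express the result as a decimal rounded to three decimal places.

0.038

The +ħ/2 outcome corresponds to |+z⟩. Its amplitude in |ψ⟩ is -1/√26.
P = |-1|² / 26 = 1/26.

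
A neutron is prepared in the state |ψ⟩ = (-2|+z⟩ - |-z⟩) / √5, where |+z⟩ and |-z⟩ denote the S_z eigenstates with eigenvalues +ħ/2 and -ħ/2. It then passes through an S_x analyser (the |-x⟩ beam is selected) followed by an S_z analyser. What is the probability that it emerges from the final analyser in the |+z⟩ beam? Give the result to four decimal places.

0.0500

First analyser (S_x): P(|-x⟩) = |⟨-x|ψ⟩|² = 1/10.
After stage 1 the state is |-x⟩; P(|+z⟩) = |⟨+z|-x⟩|² = 1/2.
Joint probability = 1/10 × 1/2 = 0.0500.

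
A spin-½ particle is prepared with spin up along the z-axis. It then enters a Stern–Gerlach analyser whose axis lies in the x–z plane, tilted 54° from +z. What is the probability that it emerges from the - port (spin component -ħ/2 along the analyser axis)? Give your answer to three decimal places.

For spin-½, the probability of finding spin-up along an axis at angle θ to the initial spin direction is cos²(θ/2); spin-down is sin²(θ/2).
θ = 54°, so P = sin²(27°) ≈ 0.206.

0.206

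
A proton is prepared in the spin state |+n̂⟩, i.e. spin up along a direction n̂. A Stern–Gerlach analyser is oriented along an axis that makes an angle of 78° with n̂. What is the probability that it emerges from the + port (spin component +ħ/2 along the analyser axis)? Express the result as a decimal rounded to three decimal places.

0.604

For spin-½, the probability of finding spin-up along an axis at angle θ to the initial spin direction is cos²(θ/2); spin-down is sin²(θ/2).
θ = 78°, so P = cos²(39°) ≈ 0.604.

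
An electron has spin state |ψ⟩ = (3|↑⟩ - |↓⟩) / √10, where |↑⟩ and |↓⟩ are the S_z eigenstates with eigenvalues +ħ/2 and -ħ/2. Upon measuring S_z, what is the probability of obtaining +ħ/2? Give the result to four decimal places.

0.9000

The +ħ/2 outcome corresponds to |↑⟩. Its amplitude in |ψ⟩ is 3/√10.
P = |3|² / 10 = 9/10.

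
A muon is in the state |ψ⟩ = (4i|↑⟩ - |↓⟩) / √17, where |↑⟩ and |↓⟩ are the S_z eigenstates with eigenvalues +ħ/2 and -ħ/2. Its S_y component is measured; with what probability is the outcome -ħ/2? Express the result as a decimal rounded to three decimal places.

0.265

|-y⟩ = (|↑⟩ - i|↓⟩)/√2, so ⟨-y|ψ⟩ = (3i) / (√2·√17).
P = |3i|² / 34 = 9/34.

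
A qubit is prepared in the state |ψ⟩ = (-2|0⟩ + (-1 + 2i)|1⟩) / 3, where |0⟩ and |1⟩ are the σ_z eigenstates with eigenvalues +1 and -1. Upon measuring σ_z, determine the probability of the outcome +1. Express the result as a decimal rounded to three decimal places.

The +1 outcome corresponds to |0⟩. Its amplitude in |ψ⟩ is -2/3.
P = |-2|² / 9 = 4/9.

0.444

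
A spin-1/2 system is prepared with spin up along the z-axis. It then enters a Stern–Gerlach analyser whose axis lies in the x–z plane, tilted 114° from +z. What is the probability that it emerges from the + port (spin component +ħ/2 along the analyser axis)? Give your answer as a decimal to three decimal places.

0.297

For spin-½, the probability of finding spin-up along an axis at angle θ to the initial spin direction is cos²(θ/2); spin-down is sin²(θ/2).
θ = 114°, so P = cos²(57°) ≈ 0.297.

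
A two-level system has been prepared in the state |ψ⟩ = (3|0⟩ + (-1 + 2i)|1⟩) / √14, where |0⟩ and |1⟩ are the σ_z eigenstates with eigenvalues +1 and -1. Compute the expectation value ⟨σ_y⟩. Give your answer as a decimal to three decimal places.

0.857

⟨σ_y⟩ = 2 Im(a* b)/(|a|²+|b|²) with a = 3, b = (-1 + 2i).
a* b = (-3 + 6i), so ⟨σ_y⟩ = 12/14.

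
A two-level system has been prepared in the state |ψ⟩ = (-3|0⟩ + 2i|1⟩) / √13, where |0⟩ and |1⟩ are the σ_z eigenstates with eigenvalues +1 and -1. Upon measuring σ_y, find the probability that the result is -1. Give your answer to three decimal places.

0.962

|-y⟩ = (|0⟩ - i|1⟩)/√2, so ⟨-y|ψ⟩ = (-5) / (√2·√13).
P = |-5|² / 26 = 25/26.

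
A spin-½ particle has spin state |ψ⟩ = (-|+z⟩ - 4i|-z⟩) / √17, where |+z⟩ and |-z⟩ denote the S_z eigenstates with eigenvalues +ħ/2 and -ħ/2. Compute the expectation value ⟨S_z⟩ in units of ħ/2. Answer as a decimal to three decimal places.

-0.882

⟨σ_z⟩ = |a|² - |b|² divided by |a|²+|b|², with a, b the |+z⟩, |-z⟩ amplitudes.
= (1 - 16)/17 = -15/17.
⟨S_z⟩ = (ħ/2)·⟨σ_z⟩.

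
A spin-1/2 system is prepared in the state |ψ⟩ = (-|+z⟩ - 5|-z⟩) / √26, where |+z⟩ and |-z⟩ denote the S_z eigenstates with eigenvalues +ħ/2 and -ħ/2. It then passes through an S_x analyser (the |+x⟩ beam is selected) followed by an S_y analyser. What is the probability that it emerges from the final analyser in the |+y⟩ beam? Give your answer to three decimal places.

First analyser (S_x): P(|+x⟩) = |⟨+x|ψ⟩|² = 36/52.
After stage 1 the state is |+x⟩; P(|+y⟩) = |⟨+y|+x⟩|² = 1/2.
Joint probability = 36/52 × 1/2 = 0.346.

0.346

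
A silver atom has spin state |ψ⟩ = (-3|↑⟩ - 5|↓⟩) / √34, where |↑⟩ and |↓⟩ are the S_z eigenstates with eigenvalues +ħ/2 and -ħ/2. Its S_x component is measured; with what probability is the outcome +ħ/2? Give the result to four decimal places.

|+x⟩ = (|↑⟩ + |↓⟩)/√2, so ⟨+x|ψ⟩ = (-8) / (√2·√34).
P = |-8|² / 68 = 64/68.

0.9412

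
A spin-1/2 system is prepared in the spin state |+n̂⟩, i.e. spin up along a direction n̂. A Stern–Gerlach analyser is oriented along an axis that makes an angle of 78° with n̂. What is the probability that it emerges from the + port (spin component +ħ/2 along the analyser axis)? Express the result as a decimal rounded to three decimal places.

For spin-½, the probability of finding spin-up along an axis at angle θ to the initial spin direction is cos²(θ/2); spin-down is sin²(θ/2).
θ = 78°, so P = cos²(39°) ≈ 0.604.

0.604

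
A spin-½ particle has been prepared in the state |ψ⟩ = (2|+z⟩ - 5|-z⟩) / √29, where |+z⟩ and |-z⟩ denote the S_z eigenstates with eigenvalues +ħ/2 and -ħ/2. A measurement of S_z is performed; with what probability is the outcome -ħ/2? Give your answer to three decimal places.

0.862

The -ħ/2 outcome corresponds to |-z⟩. Its amplitude in |ψ⟩ is -5/√29.
P = |-5|² / 29 = 25/29.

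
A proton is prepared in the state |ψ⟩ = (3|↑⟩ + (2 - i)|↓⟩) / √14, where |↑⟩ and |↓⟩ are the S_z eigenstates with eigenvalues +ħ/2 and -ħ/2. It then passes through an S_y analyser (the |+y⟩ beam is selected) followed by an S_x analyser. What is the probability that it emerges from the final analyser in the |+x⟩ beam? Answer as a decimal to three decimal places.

0.143

First analyser (S_y): P(|+y⟩) = |⟨+y|ψ⟩|² = 8/28.
After stage 1 the state is |+y⟩; P(|+x⟩) = |⟨+x|+y⟩|² = 1/2.
Joint probability = 8/28 × 1/2 = 0.143.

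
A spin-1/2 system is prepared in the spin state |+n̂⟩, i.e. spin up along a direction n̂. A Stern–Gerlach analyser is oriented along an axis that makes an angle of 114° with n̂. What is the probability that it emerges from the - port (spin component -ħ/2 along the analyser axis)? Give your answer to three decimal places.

For spin-½, the probability of finding spin-up along an axis at angle θ to the initial spin direction is cos²(θ/2); spin-down is sin²(θ/2).
θ = 114°, so P = sin²(57°) ≈ 0.703.

0.703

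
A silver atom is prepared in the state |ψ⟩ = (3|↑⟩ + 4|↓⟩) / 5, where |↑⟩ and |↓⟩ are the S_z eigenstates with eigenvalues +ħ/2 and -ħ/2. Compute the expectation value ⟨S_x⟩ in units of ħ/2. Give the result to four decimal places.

⟨σ_x⟩ = 2 Re(a* b)/(|a|²+|b|²) with a = 3, b = 4.
a* b = 12, so ⟨σ_x⟩ = 24/25.
⟨S_x⟩ = (ħ/2)·⟨σ_x⟩.

0.9600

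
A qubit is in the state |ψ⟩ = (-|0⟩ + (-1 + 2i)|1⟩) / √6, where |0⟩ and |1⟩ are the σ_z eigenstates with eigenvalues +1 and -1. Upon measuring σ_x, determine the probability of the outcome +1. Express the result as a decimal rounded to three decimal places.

|+x⟩ = (|0⟩ + |1⟩)/√2, so ⟨+x|ψ⟩ = (-2 + 2i) / (√2·√6).
P = |-2 + 2i|² / 12 = 8/12.

0.667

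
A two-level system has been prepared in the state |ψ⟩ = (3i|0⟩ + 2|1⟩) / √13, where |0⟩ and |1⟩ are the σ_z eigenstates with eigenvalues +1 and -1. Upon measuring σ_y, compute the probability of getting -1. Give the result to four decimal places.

|-y⟩ = (|0⟩ - i|1⟩)/√2, so ⟨-y|ψ⟩ = (5i) / (√2·√13).
P = |5i|² / 26 = 25/26.

0.9615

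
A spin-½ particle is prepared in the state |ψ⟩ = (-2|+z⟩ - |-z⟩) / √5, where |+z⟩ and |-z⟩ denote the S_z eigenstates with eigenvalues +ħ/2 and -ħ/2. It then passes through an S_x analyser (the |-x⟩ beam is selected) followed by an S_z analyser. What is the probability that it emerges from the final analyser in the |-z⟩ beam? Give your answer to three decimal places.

0.050

First analyser (S_x): P(|-x⟩) = |⟨-x|ψ⟩|² = 1/10.
After stage 1 the state is |-x⟩; P(|-z⟩) = |⟨-z|-x⟩|² = 1/2.
Joint probability = 1/10 × 1/2 = 0.050.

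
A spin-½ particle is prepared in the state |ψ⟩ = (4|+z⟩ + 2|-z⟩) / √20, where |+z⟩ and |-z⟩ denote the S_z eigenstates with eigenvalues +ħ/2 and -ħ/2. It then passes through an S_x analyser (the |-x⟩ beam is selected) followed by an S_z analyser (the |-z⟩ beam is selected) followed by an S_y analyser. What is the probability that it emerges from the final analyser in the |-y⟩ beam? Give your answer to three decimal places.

0.025

First analyser (S_x): P(|-x⟩) = |⟨-x|ψ⟩|² = 4/40.
After stage 1 the state is |-x⟩; P(|-z⟩) = |⟨-z|-x⟩|² = 1/2.
After stage 2 the state is |-z⟩; P(|-y⟩) = |⟨-y|-z⟩|² = 1/2.
Joint probability = 4/40 × 1/2 × 1/2 = 0.025.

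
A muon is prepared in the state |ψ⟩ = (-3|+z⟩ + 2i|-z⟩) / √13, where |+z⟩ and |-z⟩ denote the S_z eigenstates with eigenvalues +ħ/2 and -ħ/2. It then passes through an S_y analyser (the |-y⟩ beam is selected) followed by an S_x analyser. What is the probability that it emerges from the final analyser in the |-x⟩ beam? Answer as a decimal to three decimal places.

First analyser (S_y): P(|-y⟩) = |⟨-y|ψ⟩|² = 25/26.
After stage 1 the state is |-y⟩; P(|-x⟩) = |⟨-x|-y⟩|² = 1/2.
Joint probability = 25/26 × 1/2 = 0.481.

0.481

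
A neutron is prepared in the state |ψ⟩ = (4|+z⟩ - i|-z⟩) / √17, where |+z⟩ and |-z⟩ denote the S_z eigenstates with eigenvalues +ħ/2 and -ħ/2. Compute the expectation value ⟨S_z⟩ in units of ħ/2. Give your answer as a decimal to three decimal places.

0.882

⟨σ_z⟩ = |a|² - |b|² divided by |a|²+|b|², with a, b the |+z⟩, |-z⟩ amplitudes.
= (16 - 1)/17 = 15/17.
⟨S_z⟩ = (ħ/2)·⟨σ_z⟩.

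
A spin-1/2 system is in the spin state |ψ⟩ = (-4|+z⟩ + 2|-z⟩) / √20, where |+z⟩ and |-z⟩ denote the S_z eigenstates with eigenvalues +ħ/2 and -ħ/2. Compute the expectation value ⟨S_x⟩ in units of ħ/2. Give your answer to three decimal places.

-0.800

⟨σ_x⟩ = 2 Re(a* b)/(|a|²+|b|²) with a = -4, b = 2.
a* b = -8, so ⟨σ_x⟩ = -16/20.
⟨S_x⟩ = (ħ/2)·⟨σ_x⟩.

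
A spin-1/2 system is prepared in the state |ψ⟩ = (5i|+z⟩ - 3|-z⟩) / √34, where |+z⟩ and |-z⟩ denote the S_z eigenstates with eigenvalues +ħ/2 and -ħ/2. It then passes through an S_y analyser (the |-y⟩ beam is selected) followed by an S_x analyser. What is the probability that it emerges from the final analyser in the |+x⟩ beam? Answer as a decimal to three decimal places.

0.029

First analyser (S_y): P(|-y⟩) = |⟨-y|ψ⟩|² = 4/68.
After stage 1 the state is |-y⟩; P(|+x⟩) = |⟨+x|-y⟩|² = 1/2.
Joint probability = 4/68 × 1/2 = 0.029.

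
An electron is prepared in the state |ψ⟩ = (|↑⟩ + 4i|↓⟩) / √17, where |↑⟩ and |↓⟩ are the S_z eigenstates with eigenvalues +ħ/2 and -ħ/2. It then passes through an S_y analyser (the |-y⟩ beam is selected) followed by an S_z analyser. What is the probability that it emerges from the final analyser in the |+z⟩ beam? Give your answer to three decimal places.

First analyser (S_y): P(|-y⟩) = |⟨-y|ψ⟩|² = 9/34.
After stage 1 the state is |-y⟩; P(|+z⟩) = |⟨+z|-y⟩|² = 1/2.
Joint probability = 9/34 × 1/2 = 0.132.

0.132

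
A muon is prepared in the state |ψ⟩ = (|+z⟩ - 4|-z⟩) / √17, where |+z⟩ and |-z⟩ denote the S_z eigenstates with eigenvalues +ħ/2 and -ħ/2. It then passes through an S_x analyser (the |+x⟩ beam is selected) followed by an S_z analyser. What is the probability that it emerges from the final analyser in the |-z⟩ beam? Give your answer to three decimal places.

0.132

First analyser (S_x): P(|+x⟩) = |⟨+x|ψ⟩|² = 9/34.
After stage 1 the state is |+x⟩; P(|-z⟩) = |⟨-z|+x⟩|² = 1/2.
Joint probability = 9/34 × 1/2 = 0.132.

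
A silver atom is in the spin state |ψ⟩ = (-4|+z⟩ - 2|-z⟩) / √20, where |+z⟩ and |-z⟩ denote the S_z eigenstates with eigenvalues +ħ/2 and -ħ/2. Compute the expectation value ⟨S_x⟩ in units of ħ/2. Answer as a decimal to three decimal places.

0.800

⟨σ_x⟩ = 2 Re(a* b)/(|a|²+|b|²) with a = -4, b = -2.
a* b = 8, so ⟨σ_x⟩ = 16/20.
⟨S_x⟩ = (ħ/2)·⟨σ_x⟩.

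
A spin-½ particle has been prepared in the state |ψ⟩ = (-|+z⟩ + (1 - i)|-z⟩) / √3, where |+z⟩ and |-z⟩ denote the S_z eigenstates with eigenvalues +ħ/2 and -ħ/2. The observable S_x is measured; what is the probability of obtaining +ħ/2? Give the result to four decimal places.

|+x⟩ = (|+z⟩ + |-z⟩)/√2, so ⟨+x|ψ⟩ = (-i) / (√2·√3).
P = |-i|² / 6 = 1/6.

0.1667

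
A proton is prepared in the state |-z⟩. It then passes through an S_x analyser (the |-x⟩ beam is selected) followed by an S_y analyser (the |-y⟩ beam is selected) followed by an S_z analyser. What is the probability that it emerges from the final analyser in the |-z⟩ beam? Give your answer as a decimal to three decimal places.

First analyser (S_x): from |-z⟩, P(|-x⟩) = 1/2.
After stage 1 the state is |-x⟩; P(|-y⟩) = |⟨-y|-x⟩|² = 1/2.
After stage 2 the state is |-y⟩; P(|-z⟩) = |⟨-z|-y⟩|² = 1/2.
Joint probability = 1/2 × 1/2 × 1/2 = 0.125.

0.125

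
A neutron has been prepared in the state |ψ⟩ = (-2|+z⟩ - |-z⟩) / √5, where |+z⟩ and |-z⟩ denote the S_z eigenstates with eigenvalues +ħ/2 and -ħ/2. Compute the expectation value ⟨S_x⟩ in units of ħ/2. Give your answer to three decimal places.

⟨σ_x⟩ = 2 Re(a* b)/(|a|²+|b|²) with a = -2, b = -1.
a* b = 2, so ⟨σ_x⟩ = 4/5.
⟨S_x⟩ = (ħ/2)·⟨σ_x⟩.

0.800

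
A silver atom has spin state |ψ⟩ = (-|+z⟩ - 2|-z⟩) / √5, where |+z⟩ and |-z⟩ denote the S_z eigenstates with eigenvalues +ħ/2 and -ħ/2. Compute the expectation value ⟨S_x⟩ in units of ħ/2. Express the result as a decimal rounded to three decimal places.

0.800

⟨σ_x⟩ = 2 Re(a* b)/(|a|²+|b|²) with a = -1, b = -2.
a* b = 2, so ⟨σ_x⟩ = 4/5.
⟨S_x⟩ = (ħ/2)·⟨σ_x⟩.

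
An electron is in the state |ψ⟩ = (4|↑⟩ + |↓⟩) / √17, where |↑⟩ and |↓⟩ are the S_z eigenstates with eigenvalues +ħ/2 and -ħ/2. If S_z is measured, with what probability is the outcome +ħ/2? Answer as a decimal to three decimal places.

0.941

The +ħ/2 outcome corresponds to |↑⟩. Its amplitude in |ψ⟩ is 4/√17.
P = |4|² / 17 = 16/17.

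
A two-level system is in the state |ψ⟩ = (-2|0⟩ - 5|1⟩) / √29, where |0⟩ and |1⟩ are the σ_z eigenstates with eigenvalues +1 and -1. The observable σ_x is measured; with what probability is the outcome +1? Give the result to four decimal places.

0.8448

|+x⟩ = (|0⟩ + |1⟩)/√2, so ⟨+x|ψ⟩ = (-7) / (√2·√29).
P = |-7|² / 58 = 49/58.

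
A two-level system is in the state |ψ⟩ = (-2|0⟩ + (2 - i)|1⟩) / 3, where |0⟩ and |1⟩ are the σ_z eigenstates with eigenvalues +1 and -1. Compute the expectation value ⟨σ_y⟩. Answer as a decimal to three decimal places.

⟨σ_y⟩ = 2 Im(a* b)/(|a|²+|b|²) with a = -2, b = (2 - i).
a* b = (-4 + 2i), so ⟨σ_y⟩ = 4/9.

0.444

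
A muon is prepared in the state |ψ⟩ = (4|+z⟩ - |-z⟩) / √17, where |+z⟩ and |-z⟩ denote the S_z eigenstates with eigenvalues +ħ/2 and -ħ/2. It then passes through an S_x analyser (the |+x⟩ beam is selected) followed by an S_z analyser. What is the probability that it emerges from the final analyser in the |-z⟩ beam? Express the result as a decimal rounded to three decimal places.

0.132

First analyser (S_x): P(|+x⟩) = |⟨+x|ψ⟩|² = 9/34.
After stage 1 the state is |+x⟩; P(|-z⟩) = |⟨-z|+x⟩|² = 1/2.
Joint probability = 9/34 × 1/2 = 0.132.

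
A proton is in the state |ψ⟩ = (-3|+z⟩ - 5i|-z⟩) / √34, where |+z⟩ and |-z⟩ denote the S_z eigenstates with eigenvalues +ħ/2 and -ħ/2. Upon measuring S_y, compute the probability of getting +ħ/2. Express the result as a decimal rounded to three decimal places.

|+y⟩ = (|+z⟩ + i|-z⟩)/√2, so ⟨+y|ψ⟩ = (-8) / (√2·√34).
P = |-8|² / 68 = 64/68.

0.941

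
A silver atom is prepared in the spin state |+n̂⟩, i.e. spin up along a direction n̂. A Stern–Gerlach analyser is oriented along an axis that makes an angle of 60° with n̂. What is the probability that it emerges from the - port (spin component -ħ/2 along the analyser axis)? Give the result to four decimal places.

For spin-½, the probability of finding spin-up along an axis at angle θ to the initial spin direction is cos²(θ/2); spin-down is sin²(θ/2).
θ = 60°, so P = sin²(30°) ≈ 0.2500.

0.2500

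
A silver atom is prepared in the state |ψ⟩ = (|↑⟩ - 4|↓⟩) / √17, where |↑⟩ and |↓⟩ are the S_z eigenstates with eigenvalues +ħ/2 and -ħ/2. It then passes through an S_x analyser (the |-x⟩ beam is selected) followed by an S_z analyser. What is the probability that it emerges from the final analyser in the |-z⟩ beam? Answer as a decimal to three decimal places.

0.368

First analyser (S_x): P(|-x⟩) = |⟨-x|ψ⟩|² = 25/34.
After stage 1 the state is |-x⟩; P(|-z⟩) = |⟨-z|-x⟩|² = 1/2.
Joint probability = 25/34 × 1/2 = 0.368.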